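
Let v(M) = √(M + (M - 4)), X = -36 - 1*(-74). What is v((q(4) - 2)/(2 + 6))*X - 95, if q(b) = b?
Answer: -95 + 19*I*√14 ≈ -95.0 + 71.091*I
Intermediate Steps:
X = 38 (X = -36 + 74 = 38)
v(M) = √(-4 + 2*M) (v(M) = √(M + (-4 + M)) = √(-4 + 2*M))
v((q(4) - 2)/(2 + 6))*X - 95 = √(-4 + 2*((4 - 2)/(2 + 6)))*38 - 95 = √(-4 + 2*(2/8))*38 - 95 = √(-4 + 2*(2*(⅛)))*38 - 95 = √(-4 + 2*(¼))*38 - 95 = √(-4 + ½)*38 - 95 = √(-7/2)*38 - 95 = (I*√14/2)*38 - 95 = 19*I*√14 - 95 = -95 + 19*I*√14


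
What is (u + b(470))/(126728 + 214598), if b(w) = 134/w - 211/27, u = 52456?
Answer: 166392772/1082856735 ≈ 0.15366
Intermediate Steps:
b(w) = -211/27 + 134/w (b(w) = 134/w - 211*1/27 = 134/w - 211/27 = -211/27 + 134/w)
(u + b(470))/(126728 + 214598) = (52456 + (-211/27 + 134/470))/(126728 + 214598) = (52456 + (-211/27 + 134*(1/470)))/341326 = (52456 + (-211/27 + 67/235))*(1/341326) = (52456 - 47776/6345)*(1/341326) = (332785544/6345)*(1/341326) = 166392772/1082856735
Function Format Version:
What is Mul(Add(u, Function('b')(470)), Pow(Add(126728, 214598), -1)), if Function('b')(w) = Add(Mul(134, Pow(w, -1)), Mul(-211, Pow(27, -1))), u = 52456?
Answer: Rational(166392772, 1082856735) ≈ 0.15366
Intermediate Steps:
Function('b')(w) = Add(Rational(-211, 27), Mul(134, Pow(w, -1))) (Function('b')(w) = Add(Mul(134, Pow(w, -1)), Mul(-211, Rational(1, 27))) = Add(Mul(134, Pow(w, -1)), Rational(-211, 27)) = Add(Rational(-211, 27), Mul(134, Pow(w, -1))))
Mul(Add(u, Function('b')(470)), Pow(Add(126728, 214598), -1)) = Mul(Add(52456, Add(Rational(-211, 27), Mul(134, Pow(470, -1)))), Pow(Add(126728, 214598), -1)) = Mul(Add(52456, Add(Rational(-211, 27), Mul(134, Rational(1, 470)))), Pow(341326, -1)) = Mul(Add(52456, Add(Rational(-211, 27), Rational(67, 235))), Rational(1, 341326)) = Mul(Add(52456, Rational(-47776, 6345)), Rational(1, 341326)) = Mul(Rational(332785544, 6345), Rational(1, 341326)) = Rational(166392772, 1082856735)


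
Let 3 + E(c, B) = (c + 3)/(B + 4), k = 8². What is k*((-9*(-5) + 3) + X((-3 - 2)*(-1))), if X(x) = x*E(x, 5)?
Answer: 21568/9 ≈ 2396.4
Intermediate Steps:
k = 64
E(c, B) = -3 + (3 + c)/(4 + B) (E(c, B) = -3 + (c + 3)/(B + 4) = -3 + (3 + c)/(4 + B))
X(x) = x*(-8/3 + x/9) (X(x) = x*((-9 + x - 3*5)/(4 + 5)) = x*((-9 + x - 15)/9) = x*((-24 + x)/9) = x*(-8/3 + x/9))
k*((-9*(-5) + 3) + X((-3 - 2)*(-1))) = 64*((-9*(-5) + 3) + ((-3 - 2)*(-1))*(-24 + (-3 - 2)*(-1))/9) = 64*((45 + 3) + (-5*(-1))*(-24 - 5*(-1))/9) = 64*(48 + (⅑)*5*(-24 + 5)) = 64*(48 + (⅑)*5*(-19)) = 64*(48 - 95/9) = 64*(337/9) = 21568/9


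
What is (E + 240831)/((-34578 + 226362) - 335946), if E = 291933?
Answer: -29598/8009 ≈ -3.6956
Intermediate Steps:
(E + 240831)/((-34578 + 226362) - 335946) = (291933 + 240831)/((-34578 + 226362) - 335946) = 532764/(191784 - 335946) = 532764/(-144162) = 532764*(-1/144162) = -29598/8009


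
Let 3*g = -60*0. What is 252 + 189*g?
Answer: 252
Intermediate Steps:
g = 0 (g = (-60*0)/3 = (⅓)*0 = 0)
252 + 189*g = 252 + 189*0 = 252 + 0 = 252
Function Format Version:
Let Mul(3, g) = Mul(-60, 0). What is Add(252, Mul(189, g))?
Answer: 252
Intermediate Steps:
g = 0 (g = Mul(Rational(1, 3), Mul(-60, 0)) = Mul(Rational(1, 3), 0) = 0)
Add(252, Mul(189, g)) = Add(252, Mul(189, 0)) = Add(252, 0) = 252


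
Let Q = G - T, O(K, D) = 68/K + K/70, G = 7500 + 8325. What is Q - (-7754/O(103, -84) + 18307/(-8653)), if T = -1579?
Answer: 2798561323931/132987957 ≈ 21044.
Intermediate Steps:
G = 15825
O(K, D) = 68/K + K/70 (O(K, D) = 68/K + K*(1/70) = 68/K + K/70)
Q = 17404 (Q = 15825 - 1*(-1579) = 15825 + 1579 = 17404)
Q - (-7754/O(103, -84) + 18307/(-8653)) = 17404 - (-7754/(68/103 + (1/70)*103) + 18307/(-8653)) = 17404 - (-7754/(68*(1/103) + 103/70) + 18307*(-1/8653)) = 17404 - (-7754/(68/103 + 103/70) - 18307/8653) = 17404 - (-7754/15369/7210 - 18307/8653) = 17404 - (-7754*7210/15369 - 18307/8653) = 17404 - (-55906340/15369 - 18307/8653) = 17404 - 1*(-484038920303/132987957) = 17404 + 484038920303/132987957 = 2798561323931/132987957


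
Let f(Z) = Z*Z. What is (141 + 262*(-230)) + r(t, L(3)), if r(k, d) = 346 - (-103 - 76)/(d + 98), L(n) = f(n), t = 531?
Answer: -6395532/107 ≈ -59771.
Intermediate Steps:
f(Z) = Z²
L(n) = n²
r(k, d) = 346 + 179/(98 + d) (r(k, d) = 346 - (-179)/(98 + d) = 346 + 179/(98 + d))
(141 + 262*(-230)) + r(t, L(3)) = (141 + 262*(-230)) + (34087 + 346*3²)/(98 + 3²) = (141 - 60260) + (34087 + 346*9)/(98 + 9) = -60119 + (34087 + 3114)/107 = -60119 + (1/107)*37201 = -60119 + 37201/107 = -6395532/107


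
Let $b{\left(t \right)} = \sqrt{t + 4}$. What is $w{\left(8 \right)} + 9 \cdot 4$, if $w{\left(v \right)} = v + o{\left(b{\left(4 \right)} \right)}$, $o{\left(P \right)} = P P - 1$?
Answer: $51$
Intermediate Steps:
$b{\left(t \right)} = \sqrt{4 + t}$
$o{\left(P \right)} = -1 + P^{2}$ ($o{\left(P \right)} = P^{2} - 1 = -1 + P^{2}$)
$w{\left(v \right)} = 7 + v$ ($w{\left(v \right)} = v - \left(1 - \left(\sqrt{4 + 4}\right)^{2}\right) = v - \left(1 - \left(\sqrt{8}\right)^{2}\right) = v - \left(1 - \left(2 \sqrt{2}\right)^{2}\right) = v + \left(-1 + 8\right) = v + 7 = 7 + v$)
$w{\left(8 \right)} + 9 \cdot 4 = \left(7 + 8\right) + 9 \cdot 4 = 15 + 36 = 51$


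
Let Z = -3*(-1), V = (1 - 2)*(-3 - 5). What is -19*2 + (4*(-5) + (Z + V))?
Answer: -47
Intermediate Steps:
V = 8 (V = -1*(-8) = 8)
Z = 3
-19*2 + (4*(-5) + (Z + V)) = -19*2 + (4*(-5) + (3 + 8)) = -38 + (-20 + 11) = -38 - 9 = -47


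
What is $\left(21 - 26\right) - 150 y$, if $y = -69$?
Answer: $10345$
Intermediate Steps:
$\left(21 - 26\right) - 150 y = \left(21 - 26\right) - -10350 = \left(21 - 26\right) + 10350 = -5 + 10350 = 10345$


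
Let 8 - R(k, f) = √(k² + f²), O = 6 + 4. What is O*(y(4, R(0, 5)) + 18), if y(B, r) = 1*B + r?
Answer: 250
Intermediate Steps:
O = 10
R(k, f) = 8 - √(f² + k²) (R(k, f) = 8 - √(k² + f²) = 8 - √(f² + k²))
y(B, r) = B + r
O*(y(4, R(0, 5)) + 18) = 10*((4 + (8 - √(5² + 0²))) + 18) = 10*((4 + (8 - √(25 + 0))) + 18) = 10*((4 + (8 - √25)) + 18) = 10*((4 + (8 - 1*5)) + 18) = 10*((4 + (8 - 5)) + 18) = 10*((4 + 3) + 18) = 10*(7 + 18) = 10*25 = 250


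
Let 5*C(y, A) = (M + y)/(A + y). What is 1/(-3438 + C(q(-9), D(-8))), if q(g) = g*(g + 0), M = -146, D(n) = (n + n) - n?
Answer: -73/250987 ≈ -0.00029085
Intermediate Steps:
D(n) = n (D(n) = 2*n - n = n)
q(g) = g² (q(g) = g*g = g²)
C(y, A) = (-146 + y)/(5*(A + y)) (C(y, A) = ((-146 + y)/(A + y))/5 = (-146 + y)/(5*(A + y)))
1/(-3438 + C(q(-9), D(-8))) = 1/(-3438 + (-146 + (-9)²)/(5*(-8 + (-9)²))) = 1/(-3438 + (-146 + 81)/(5*(-8 + 81))) = 1/(-3438 + (⅕)*(-65)/73) = 1/(-3438 + (⅕)*(1/73)*(-65)) = 1/(-3438 - 13/73) = 1/(-250987/73) = -73/250987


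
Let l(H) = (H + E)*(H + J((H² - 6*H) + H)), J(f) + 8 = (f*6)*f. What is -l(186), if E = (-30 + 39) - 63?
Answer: -897652471848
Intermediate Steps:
J(f) = -8 + 6*f² (J(f) = -8 + (f*6)*f = -8 + (6*f)*f = -8 + 6*f²)
E = -54 (E = 9 - 63 = -54)
l(H) = (-54 + H)*(-8 + H + 6*(H² - 5*H)²) (l(H) = (H - 54)*(H + (-8 + 6*((H² - 6*H) + H)²)) = (-54 + H)*(H + (-8 + 6*(H² - 5*H)²)) = (-54 + H)*(-8 + H + 6*(H² - 5*H)²))
-l(186) = -(432 - 8099*186² - 384*186⁴ - 62*186 + 6*186⁵ + 3390*186³) = -(432 - 8099*34596 - 384*1196883216 - 11532 + 6*222620278176 + 3390*6434856) = -(432 - 280193004 - 459603154944 - 11532 + 1335721669056 + 21814161840) = -1*897652471848 = -897652471848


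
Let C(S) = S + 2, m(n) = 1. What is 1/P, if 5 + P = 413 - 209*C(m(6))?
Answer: -1/219 ≈ -0.0045662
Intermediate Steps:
C(S) = 2 + S
P = -219 (P = -5 + (413 - 209*(2 + 1)) = -5 + (413 - 209*3) = -5 + (413 - 627) = -5 - 214 = -219)
1/P = 1/(-219) = -1/219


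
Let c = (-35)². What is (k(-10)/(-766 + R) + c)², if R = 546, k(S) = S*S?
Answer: 181440900/121 ≈ 1.4995e+6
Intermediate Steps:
k(S) = S²
c = 1225
(k(-10)/(-766 + R) + c)² = ((-10)²/(-766 + 546) + 1225)² = (100/(-220) + 1225)² = (100*(-1/220) + 1225)² = (-5/11 + 1225)² = (13470/11)² = 181440900/121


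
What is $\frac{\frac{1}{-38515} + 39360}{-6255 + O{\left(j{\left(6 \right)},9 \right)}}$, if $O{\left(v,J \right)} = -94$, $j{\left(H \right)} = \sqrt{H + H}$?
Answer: $- \frac{1515950399}{244531735} \approx -6.1994$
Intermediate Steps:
$j{\left(H \right)} = \sqrt{2} \sqrt{H}$ ($j{\left(H \right)} = \sqrt{2 H} = \sqrt{2} \sqrt{H}$)
$\frac{\frac{1}{-38515} + 39360}{-6255 + O{\left(j{\left(6 \right)},9 \right)}} = \frac{\frac{1}{-38515} + 39360}{-6255 - 94} = \frac{- \frac{1}{38515} + 39360}{-6349} = \frac{1515950399}{38515} \left(- \frac{1}{6349}\right) = - \frac{1515950399}{244531735}$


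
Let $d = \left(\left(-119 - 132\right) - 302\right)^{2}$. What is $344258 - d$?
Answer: $38449$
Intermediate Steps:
$d = 305809$ ($d = \left(\left(-119 - 132\right) - 302\right)^{2} = \left(-251 - 302\right)^{2} = \left(-553\right)^{2} = 305809$)
$344258 - d = 344258 - 305809 = 38449$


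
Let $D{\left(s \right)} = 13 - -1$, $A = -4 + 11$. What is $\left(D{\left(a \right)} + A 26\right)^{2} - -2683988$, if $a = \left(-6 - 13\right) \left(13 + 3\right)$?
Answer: $2722404$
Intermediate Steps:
$A = 7$
$a = -304$ ($a = \left(-19\right) 16 = -304$)
$D{\left(s \right)} = 14$ ($D{\left(s \right)} = 13 + 1 = 14$)
$\left(D{\left(a \right)} + A 26\right)^{2} - -2683988 = \left(14 + 7 \cdot 26\right)^{2} - -2683988 = \left(14 + 182\right)^{2} + 2683988 = 196^{2} + 2683988 = 38416 + 2683988 = 2722404$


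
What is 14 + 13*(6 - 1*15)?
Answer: -103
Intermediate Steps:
14 + 13*(6 - 1*15) = 14 + 13*(6 - 15) = 14 + 13*(-9) = 14 - 117 = -103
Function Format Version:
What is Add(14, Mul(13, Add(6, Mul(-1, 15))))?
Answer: -103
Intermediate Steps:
Add(14, Mul(13, Add(6, Mul(-1, 15)))) = Add(14, Mul(13, Add(6, -15))) = Add(14, Mul(13, -9)) = Add(14, -117) = -103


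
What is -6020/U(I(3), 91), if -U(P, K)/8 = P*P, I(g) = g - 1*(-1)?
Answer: 1505/32 ≈ 47.031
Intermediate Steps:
I(g) = 1 + g (I(g) = g + 1 = 1 + g)
U(P, K) = -8*P**2 (U(P, K) = -8*P*P = -8*P**2)
-6020/U(I(3), 91) = -6020*(-1/(8*(1 + 3)**2)) = -6020/((-8*4**2)) = -6020/((-8*16)) = -6020/(-128) = -6020*(-1/128) = 1505/32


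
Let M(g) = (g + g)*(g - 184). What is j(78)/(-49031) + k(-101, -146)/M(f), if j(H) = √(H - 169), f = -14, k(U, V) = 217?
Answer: 31/792 - I*√91/49031 ≈ 0.039141 - 0.00019456*I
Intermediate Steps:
M(g) = 2*g*(-184 + g) (M(g) = (2*g)*(-184 + g) = 2*g*(-184 + g))
j(H) = √(-169 + H)
j(78)/(-49031) + k(-101, -146)/M(f) = √(-169 + 78)/(-49031) + 217/((2*(-14)*(-184 - 14))) = √(-91)*(-1/49031) + 217/((2*(-14)*(-198))) = (I*√91)*(-1/49031) + 217/5544 = -I*√91/49031 + 217*(1/5544) = -I*√91/49031 + 31/792 = 31/792 - I*√91/49031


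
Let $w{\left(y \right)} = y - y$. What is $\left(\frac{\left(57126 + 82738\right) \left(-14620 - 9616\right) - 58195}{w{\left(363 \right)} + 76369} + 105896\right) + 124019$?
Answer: $\frac{14168576536}{76369} \approx 1.8553 \cdot 10^{5}$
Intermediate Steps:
$w{\left(y \right)} = 0$
$\left(\frac{\left(57126 + 82738\right) \left(-14620 - 9616\right) - 58195}{w{\left(363 \right)} + 76369} + 105896\right) + 124019 = \left(\frac{\left(57126 + 82738\right) \left(-14620 - 9616\right) - 58195}{0 + 76369} + 105896\right) + 124019 = \left(\frac{139864 \left(-24236\right) - 58195}{76369} + 105896\right) + 124019 = \left(\left(-3389743904 - 58195\right) \frac{1}{76369} + 105896\right) + 124019 = \left(\left(-3389802099\right) \frac{1}{76369} + 105896\right) + 124019 = \left(- \frac{3389802099}{76369} + 105896\right) + 124019 = \frac{4697369525}{76369} + 124019 = \frac{14168576536}{76369}$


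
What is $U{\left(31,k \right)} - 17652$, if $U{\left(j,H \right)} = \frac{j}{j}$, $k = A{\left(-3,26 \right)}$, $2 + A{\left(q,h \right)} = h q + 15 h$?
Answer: $-17651$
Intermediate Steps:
$A{\left(q,h \right)} = -2 + 15 h + h q$ ($A{\left(q,h \right)} = -2 + \left(h q + 15 h\right) = -2 + \left(15 h + h q\right) = -2 + 15 h + h q$)
$k = 310$ ($k = -2 + 15 \cdot 26 + 26 \left(-3\right) = -2 + 390 - 78 = 310$)
$U{\left(j,H \right)} = 1$
$U{\left(31,k \right)} - 17652 = 1 - 17652 = -17651$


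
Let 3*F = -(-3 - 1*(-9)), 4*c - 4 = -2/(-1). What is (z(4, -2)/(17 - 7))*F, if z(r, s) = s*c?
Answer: 3/5 ≈ 0.60000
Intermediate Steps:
c = 3/2 (c = 1 + (-2/(-1))/4 = 1 + (-2*(-1))/4 = 1 + (1/4)*2 = 1 + 1/2 = 3/2 ≈ 1.5000)
z(r, s) = 3*s/2 (z(r, s) = s*(3/2) = 3*s/2)
F = -2 (F = (-(-3 - 1*(-9)))/3 = (-(-3 + 9))/3 = (-1*6)/3 = (1/3)*(-6) = -2)
(z(4, -2)/(17 - 7))*F = (((3/2)*(-2))/(17 - 7))*(-2) = -3/10*(-2) = 3/5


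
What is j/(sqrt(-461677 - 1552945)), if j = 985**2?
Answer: -970225*I*sqrt(2014622)/2014622 ≈ -683.56*I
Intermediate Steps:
j = 970225
j/(sqrt(-461677 - 1552945)) = 970225/(sqrt(-461677 - 1552945)) = 970225/(sqrt(-2014622)) = 970225/((I*sqrt(2014622))) = 970225*(-I*sqrt(2014622)/2014622) = -970225*I*sqrt(2014622)/2014622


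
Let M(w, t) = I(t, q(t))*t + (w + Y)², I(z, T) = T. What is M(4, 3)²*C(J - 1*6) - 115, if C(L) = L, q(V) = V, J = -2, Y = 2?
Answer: -16315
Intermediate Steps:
M(w, t) = t² + (2 + w)² (M(w, t) = t*t + (w + 2)² = t² + (2 + w)²)
M(4, 3)²*C(J - 1*6) - 115 = (3² + (2 + 4)²)²*(-2 - 1*6) - 115 = (9 + 6²)²*(-2 - 6) - 115 = (9 + 36)²*(-8) - 115 = 45²*(-8) - 115 = 2025*(-8) - 115 = -16200 - 115 = -16315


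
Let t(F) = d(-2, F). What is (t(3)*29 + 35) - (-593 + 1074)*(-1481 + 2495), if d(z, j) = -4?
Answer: -487815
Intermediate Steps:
t(F) = -4
(t(3)*29 + 35) - (-593 + 1074)*(-1481 + 2495) = (-4*29 + 35) - (-593 + 1074)*(-1481 + 2495) = (-116 + 35) - 481*1014 = -81 - 1*487734 = -81 - 487734 = -487815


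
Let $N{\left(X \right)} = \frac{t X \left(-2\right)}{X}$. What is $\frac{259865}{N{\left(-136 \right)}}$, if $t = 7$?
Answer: $- \frac{259865}{14} \approx -18562.0$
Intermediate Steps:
$N{\left(X \right)} = -14$ ($N{\left(X \right)} = \frac{7 X \left(-2\right)}{X} = \frac{\left(-14\right) X}{X} = -14$)
$\frac{259865}{N{\left(-136 \right)}} = \frac{259865}{-14} = 259865 \left(- \frac{1}{14}\right) = - \frac{259865}{14}$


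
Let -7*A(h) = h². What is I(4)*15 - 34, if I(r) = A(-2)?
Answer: -298/7 ≈ -42.571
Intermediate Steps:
A(h) = -h²/7
I(r) = -4/7 (I(r) = -⅐*(-2)² = -⅐*4 = -4/7)
I(4)*15 - 34 = -4/7*15 - 34 = -60/7 - 34 = -298/7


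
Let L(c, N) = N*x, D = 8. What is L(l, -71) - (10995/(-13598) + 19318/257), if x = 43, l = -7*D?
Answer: -10929136807/3494686 ≈ -3127.4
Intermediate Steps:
l = -56 (l = -7*8 = -56)
L(c, N) = 43*N (L(c, N) = N*43 = 43*N)
L(l, -71) - (10995/(-13598) + 19318/257) = 43*(-71) - (10995/(-13598) + 19318/257) = -3053 - (10995*(-1/13598) + 19318*(1/257)) = -3053 - (-10995/13598 + 19318/257) = -3053 - 1*259860449/3494686 = -3053 - 259860449/3494686 = -10929136807/3494686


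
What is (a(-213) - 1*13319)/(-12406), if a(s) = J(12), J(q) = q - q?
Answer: 13319/12406 ≈ 1.0736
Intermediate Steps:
J(q) = 0
a(s) = 0
(a(-213) - 1*13319)/(-12406) = (0 - 1*13319)/(-12406) = (0 - 13319)*(-1/12406) = -13319*(-1/12406) = 13319/12406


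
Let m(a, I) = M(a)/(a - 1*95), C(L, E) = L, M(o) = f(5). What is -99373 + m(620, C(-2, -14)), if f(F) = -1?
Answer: -52170826/525 ≈ -99373.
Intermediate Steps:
M(o) = -1
m(a, I) = -1/(-95 + a) (m(a, I) = -1/(a - 1*95) = -1/(a - 95) = -1/(-95 + a))
-99373 + m(620, C(-2, -14)) = -99373 - 1/(-95 + 620) = -99373 - 1/525 = -52170826/525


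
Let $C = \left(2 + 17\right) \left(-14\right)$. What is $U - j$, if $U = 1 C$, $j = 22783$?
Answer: $-23049$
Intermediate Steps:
$C = -266$ ($C = 19 \left(-14\right) = -266$)
$U = -266$ ($U = 1 \left(-266\right) = -266$)
$U - j = -266 - 22783 = -23049$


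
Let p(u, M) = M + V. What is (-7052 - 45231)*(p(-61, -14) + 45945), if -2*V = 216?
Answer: -2395763909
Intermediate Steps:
V = -108 (V = -½*216 = -108)
p(u, M) = -108 + M (p(u, M) = M - 108 = -108 + M)
(-7052 - 45231)*(p(-61, -14) + 45945) = (-7052 - 45231)*((-108 - 14) + 45945) = -52283*(-122 + 45945) = -52283*45823 = -2395763909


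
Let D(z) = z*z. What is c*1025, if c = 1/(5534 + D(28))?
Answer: 1025/6318 ≈ 0.16223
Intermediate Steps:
D(z) = z²
c = 1/6318 (c = 1/(5534 + 28²) = 1/(5534 + 784) = 1/6318 ≈ 0.00015828)
c*1025 = (1/6318)*1025 = 1025/6318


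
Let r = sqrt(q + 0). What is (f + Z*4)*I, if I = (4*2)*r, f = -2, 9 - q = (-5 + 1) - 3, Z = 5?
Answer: 576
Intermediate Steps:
q = 16 (q = 9 - ((-5 + 1) - 3) = 9 - (-4 - 3) = 9 - 1*(-7) = 9 + 7 = 16)
r = 4 (r = sqrt(16 + 0) = sqrt(16) = 4)
I = 32 (I = (4*2)*4 = 8*4 = 32)
(f + Z*4)*I = (-2 + 5*4)*32 = (-2 + 20)*32 = 18*32 = 576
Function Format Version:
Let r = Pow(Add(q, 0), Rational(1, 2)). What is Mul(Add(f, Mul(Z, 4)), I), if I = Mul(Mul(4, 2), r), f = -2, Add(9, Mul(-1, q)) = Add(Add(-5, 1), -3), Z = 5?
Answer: 576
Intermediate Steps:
q = 16 (q = Add(9, Mul(-1, Add(Add(-5, 1), -3))) = Add(9, Mul(-1, Add(-4, -3))) = Add(9, Mul(-1, -7)) = Add(9, 7) = 16)
r = 4 (r = Pow(Add(16, 0), Rational(1, 2)) = Pow(16, Rational(1, 2)) = 4)
I = 32 (I = Mul(Mul(4, 2), 4) = Mul(8, 4) = 32)
Mul(Add(f, Mul(Z, 4)), I) = Mul(Add(-2, Mul(5, 4)), 32) = Mul(Add(-2, 20), 32) = Mul(18, 32) = 576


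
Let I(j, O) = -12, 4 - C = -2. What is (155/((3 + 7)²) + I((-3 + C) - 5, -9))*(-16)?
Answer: 836/5 ≈ 167.20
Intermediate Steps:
C = 6 (C = 4 - 1*(-2) = 4 + 2 = 6)
(155/((3 + 7)²) + I((-3 + C) - 5, -9))*(-16) = (155/((3 + 7)²) - 12)*(-16) = (155/(10²) - 12)*(-16) = (155/100 - 12)*(-16) = (155*(1/100) - 12)*(-16) = (31/20 - 12)*(-16) = -209/20*(-16) = 836/5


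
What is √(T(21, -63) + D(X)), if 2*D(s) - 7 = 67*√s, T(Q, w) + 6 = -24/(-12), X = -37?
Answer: √(-2 + 134*I*√37)/2 ≈ 10.081 + 10.106*I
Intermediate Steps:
T(Q, w) = -4 (T(Q, w) = -6 - 24/(-12) = -6 - 24*(-1/12) = -6 + 2 = -4)
D(s) = 7/2 + 67*√s/2 (D(s) = 7/2 + (67*√s)/2 = 7/2 + 67*√s/2)
√(T(21, -63) + D(X)) = √(-4 + (7/2 + 67*√(-37)/2)) = √(-4 + (7/2 + 67*(I*√37)/2)) = √(-4 + (7/2 + 67*I*√37/2)) = √(-½ + 67*I*√37/2)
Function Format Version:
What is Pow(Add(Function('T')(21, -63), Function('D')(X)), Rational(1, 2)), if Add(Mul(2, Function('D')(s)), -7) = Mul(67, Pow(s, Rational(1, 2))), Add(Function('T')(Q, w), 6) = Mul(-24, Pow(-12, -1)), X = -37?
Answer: Mul(Rational(1, 2), Pow(Add(-2, Mul(134, I, Pow(37, Rational(1, 2)))), Rational(1, 2))) ≈ Add(10.081, Mul(10.106, I))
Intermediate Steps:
Function('T')(Q, w) = -4 (Function('T')(Q, w) = Add(-6, Mul(-24, Pow(-12, -1))) = Add(-6, Mul(-24, Rational(-1, 12))) = Add(-6, 2) = -4)
Function('D')(s) = Add(Rational(7, 2), Mul(Rational(67, 2), Pow(s, Rational(1, 2)))) (Function('D')(s) = Add(Rational(7, 2), Mul(Rational(1, 2), Mul(67, Pow(s, Rational(1, 2))))) = Add(Rational(7, 2), Mul(Rational(67, 2), Pow(s, Rational(1, 2)))))
Pow(Add(Function('T')(21, -63), Function('D')(X)), Rational(1, 2)) = Pow(Add(-4, Add(Rational(7, 2), Mul(Rational(67, 2), Pow(-37, Rational(1, 2))))), Rational(1, 2)) = Pow(Add(-4, Add(Rational(7, 2), Mul(Rational(67, 2), Mul(I, Pow(37, Rational(1, 2)))))), Rational(1, 2)) = Pow(Add(-4, Add(Rational(7, 2), Mul(Rational(67, 2), I, Pow(37, Rational(1, 2))))), Rational(1, 2)) = Pow(Add(Rational(-1, 2), Mul(Rational(67, 2), I, Pow(37, Rational(1, 2)))), Rational(1, 2))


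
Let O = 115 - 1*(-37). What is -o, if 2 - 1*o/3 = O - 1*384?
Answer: -702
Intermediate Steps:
O = 152 (O = 115 + 37 = 152)
o = 702 (o = 6 - 3*(152 - 1*384) = 6 - 3*(152 - 384) = 6 - 3*(-232) = 6 + 696 = 702)
-o = -1*702 = -702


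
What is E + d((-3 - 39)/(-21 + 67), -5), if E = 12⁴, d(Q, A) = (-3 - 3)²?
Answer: 20772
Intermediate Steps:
d(Q, A) = 36 (d(Q, A) = (-6)² = 36)
E = 20736
E + d((-3 - 39)/(-21 + 67), -5) = 20736 + 36 = 20772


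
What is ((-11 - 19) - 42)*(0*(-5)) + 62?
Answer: 62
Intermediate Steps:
((-11 - 19) - 42)*(0*(-5)) + 62 = (-30 - 42)*0 + 62 = -72*0 + 62 = 0 + 62 = 62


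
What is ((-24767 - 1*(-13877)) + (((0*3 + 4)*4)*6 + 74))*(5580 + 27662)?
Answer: -356354240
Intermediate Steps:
((-24767 - 1*(-13877)) + (((0*3 + 4)*4)*6 + 74))*(5580 + 27662) = ((-24767 + 13877) + (((0 + 4)*4)*6 + 74))*33242 = (-10890 + ((4*4)*6 + 74))*33242 = (-10890 + (16*6 + 74))*33242 = (-10890 + (96 + 74))*33242 = (-10890 + 170)*33242 = -10720*33242 = -356354240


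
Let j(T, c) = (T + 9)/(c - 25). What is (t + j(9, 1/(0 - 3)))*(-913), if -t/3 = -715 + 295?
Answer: -43689789/38 ≈ -1.1497e+6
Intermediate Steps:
j(T, c) = (9 + T)/(-25 + c)
t = 1260 (t = -3*(-715 + 295) = -3*(-420) = 1260)
(t + j(9, 1/(0 - 3)))*(-913) = (1260 + (9 + 9)/(-25 + 1/(0 - 3)))*(-913) = (1260 + 18/(-25 + 1/(-3)))*(-913) = (1260 + 18/(-25 - ⅓))*(-913) = (1260 + 18/(-76/3))*(-913) = (1260 - 3/76*18)*(-913) = (1260 - 27/38)*(-913) = (47853/38)*(-913) = -43689789/38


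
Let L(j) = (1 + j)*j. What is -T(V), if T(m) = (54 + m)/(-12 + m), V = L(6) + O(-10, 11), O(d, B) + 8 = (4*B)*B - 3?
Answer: -569/503 ≈ -1.1312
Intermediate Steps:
L(j) = j*(1 + j)
O(d, B) = -11 + 4*B² (O(d, B) = -8 + ((4*B)*B - 3) = -8 + (4*B² - 3) = -8 + (-3 + 4*B²) = -11 + 4*B²)
V = 515 (V = 6*(1 + 6) + (-11 + 4*11²) = 6*7 + (-11 + 4*121) = 42 + (-11 + 484) = 42 + 473 = 515)
T(m) = (54 + m)/(-12 + m)
-T(V) = -(54 + 515)/(-12 + 515) = -569/503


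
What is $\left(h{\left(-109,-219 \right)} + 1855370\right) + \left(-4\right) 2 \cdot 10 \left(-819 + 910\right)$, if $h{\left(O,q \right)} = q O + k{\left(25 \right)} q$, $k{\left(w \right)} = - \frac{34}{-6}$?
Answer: $1870720$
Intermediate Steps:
$k{\left(w \right)} = \frac{17}{3}$ ($k{\left(w \right)} = \left(-34\right) \left(- \frac{1}{6}\right) = \frac{17}{3}$)
$h{\left(O,q \right)} = \frac{17 q}{3} + O q$ ($h{\left(O,q \right)} = q O + \frac{17 q}{3} = O q + \frac{17 q}{3} = \frac{17 q}{3} + O q$)
$\left(h{\left(-109,-219 \right)} + 1855370\right) + \left(-4\right) 2 \cdot 10 \left(-819 + 910\right) = \left(\frac{1}{3} \left(-219\right) \left(17 + 3 \left(-109\right)\right) + 1855370\right) + \left(-4\right) 2 \cdot 10 \left(-819 + 910\right) = \left(\frac{1}{3} \left(-219\right) \left(17 - 327\right) + 1855370\right) + \left(-8\right) 10 \cdot 91 = \left(\frac{1}{3} \left(-219\right) \left(-310\right) + 1855370\right) - 7280 = \left(22630 + 1855370\right) - 7280 = 1878000 - 7280 = 1870720$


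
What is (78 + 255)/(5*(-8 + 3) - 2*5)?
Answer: -333/35 ≈ -9.5143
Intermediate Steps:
(78 + 255)/(5*(-8 + 3) - 2*5) = 333/(5*(-5) - 10) = 333/(-25 - 10) = 333/(-35) = 333*(-1/35) = -333/35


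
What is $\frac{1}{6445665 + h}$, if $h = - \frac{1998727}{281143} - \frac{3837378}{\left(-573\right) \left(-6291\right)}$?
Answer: $\frac{337816087083}{2177446567698136790} \approx 1.5514 \cdot 10^{-7}$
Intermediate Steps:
$h = - \frac{2761249708405}{337816087083}$ ($h = \left(-1998727\right) \frac{1}{281143} - \frac{3837378}{3604743} = - \frac{1998727}{281143} - \frac{1279126}{1201581} = - \frac{2761249708405}{337816087083} \approx -8.1738$)
$\frac{1}{6445665 + h} = \frac{1}{6445665 - \frac{2761249708405}{337816087083}} = \frac{1}{\frac{2177446567698136790}{337816087083}} = \frac{337816087083}{2177446567698136790}$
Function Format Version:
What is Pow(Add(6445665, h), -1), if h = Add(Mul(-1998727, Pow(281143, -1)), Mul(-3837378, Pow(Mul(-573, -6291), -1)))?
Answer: Rational(337816087083, 2177446567698136790) ≈ 1.5514e-7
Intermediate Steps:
h = Rational(-2761249708405, 337816087083) (h = Add(Mul(-1998727, Rational(1, 281143)), Mul(-3837378, Pow(3604743, -1))) = Add(Rational(-1998727, 281143), Mul(-3837378, Rational(1, 3604743))) = Add(Rational(-1998727, 281143), Rational(-1279126, 1201581)) = Rational(-2761249708405, 337816087083) ≈ -8.1738)
Pow(Add(6445665, h), -1) = Pow(Add(6445665, Rational(-2761249708405, 337816087083)), -1) = Pow(Rational(2177446567698136790, 337816087083), -1) = Rational(337816087083, 2177446567698136790)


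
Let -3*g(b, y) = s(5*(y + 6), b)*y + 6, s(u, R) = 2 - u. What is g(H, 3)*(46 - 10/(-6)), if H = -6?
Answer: 5863/3 ≈ 1954.3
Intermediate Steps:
g(b, y) = -2 - y*(-28 - 5*y)/3 (g(b, y) = -((2 - 5*(y + 6))*y + 6)/3 = -((2 - 5*(6 + y))*y + 6)/3 = -((2 - (30 + 5*y))*y + 6)/3 = -((2 + (-30 - 5*y))*y + 6)/3 = -((-28 - 5*y)*y + 6)/3 = -(y*(-28 - 5*y) + 6)/3 = -(6 + y*(-28 - 5*y))/3 = -2 - y*(-28 - 5*y)/3)
g(H, 3)*(46 - 10/(-6)) = (-2 + (⅓)*3*(28 + 5*3))*(46 - 10/(-6)) = (-2 + (⅓)*3*(28 + 15))*(46 - 10*(-⅙)) = (-2 + (⅓)*3*43)*(46 + 5/3) = (-2 + 43)*(143/3) = 41*(143/3) = 5863/3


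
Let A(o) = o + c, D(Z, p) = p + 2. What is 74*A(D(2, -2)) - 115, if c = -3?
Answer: -337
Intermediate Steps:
D(Z, p) = 2 + p
A(o) = -3 + o (A(o) = o - 3 = -3 + o)
74*A(D(2, -2)) - 115 = 74*(-3 + (2 - 2)) - 115 = 74*(-3 + 0) - 115 = 74*(-3) - 115 = -222 - 115 = -337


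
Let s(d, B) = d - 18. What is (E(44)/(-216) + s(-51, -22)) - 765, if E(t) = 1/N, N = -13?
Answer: -2341871/2808 ≈ -834.00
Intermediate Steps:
s(d, B) = -18 + d
E(t) = -1/13 (E(t) = 1/(-13) = -1/13)
(E(44)/(-216) + s(-51, -22)) - 765 = (-1/13/(-216) + (-18 - 51)) - 765 = (-1/13*(-1/216) - 69) - 765 = (1/2808 - 69) - 765 = -193751/2808 - 765 = -2341871/2808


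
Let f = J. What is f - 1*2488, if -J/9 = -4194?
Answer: 35258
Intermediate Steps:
J = 37746 (J = -9*(-4194) = 37746)
f = 37746
f - 1*2488 = 37746 - 1*2488 = 37746 - 2488 = 35258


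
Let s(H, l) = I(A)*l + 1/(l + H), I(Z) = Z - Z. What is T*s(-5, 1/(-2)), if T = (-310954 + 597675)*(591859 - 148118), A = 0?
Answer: -254459726522/11 ≈ -2.3133e+10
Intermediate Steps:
I(Z) = 0
T = 127229863261 (T = 286721*443741 = 127229863261)
s(H, l) = 1/(H + l) (s(H, l) = 0*l + 1/(l + H) = 0 + 1/(H + l) = 1/(H + l))
T*s(-5, 1/(-2)) = 127229863261/(-5 + 1/(-2)) = 127229863261/(-5 - ½) = 127229863261/(-11/2) = 127229863261*(-2/11) = -254459726522/11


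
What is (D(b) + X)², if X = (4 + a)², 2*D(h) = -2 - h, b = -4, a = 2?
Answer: 1369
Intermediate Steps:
D(h) = -1 - h/2 (D(h) = (-2 - h)/2 = -1 - h/2)
X = 36 (X = (4 + 2)² = 6² = 36)
(D(b) + X)² = ((-1 - ½*(-4)) + 36)² = ((-1 + 2) + 36)² = (1 + 36)² = 37² = 1369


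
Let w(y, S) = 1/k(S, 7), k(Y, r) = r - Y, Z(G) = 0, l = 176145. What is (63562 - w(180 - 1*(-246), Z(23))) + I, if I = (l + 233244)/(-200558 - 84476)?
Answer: 126818166999/1995238 ≈ 63560.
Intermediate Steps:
w(y, S) = 1/(7 - S)
I = -409389/285034 (I = (176145 + 233244)/(-200558 - 84476) = 409389/(-285034) = 409389*(-1/285034) = -409389/285034 ≈ -1.4363)
(63562 - w(180 - 1*(-246), Z(23))) + I = (63562 - (-1)/(-7 + 0)) - 409389/285034 = (63562 - (-1)/(-7)) - 409389/285034 = (63562 - (-1)*(-1)/7) - 409389/285034 = (63562 - 1*1/7) - 409389/285034 = (63562 - 1/7) - 409389/285034 = 444933/7 - 409389/285034 = 126818166999/1995238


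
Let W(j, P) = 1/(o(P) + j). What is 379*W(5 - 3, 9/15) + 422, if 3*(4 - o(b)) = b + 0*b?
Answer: 14133/29 ≈ 487.34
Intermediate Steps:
o(b) = 4 - b/3 (o(b) = 4 - (b + 0*b)/3 = 4 - (b + 0)/3 = 4 - b/3)
W(j, P) = 1/(4 + j - P/3) (W(j, P) = 1/((4 - P/3) + j) = 1/(4 + j - P/3))
379*W(5 - 3, 9/15) + 422 = 379*(3/(12 - 9/15 + 3*(5 - 3))) + 422 = 379*(3/(12 - 9/15 + 3*2)) + 422 = 379*(3/(12 - 1*3/5 + 6)) + 422 = 379*(3/(12 - 3/5 + 6)) + 422 = 379*(3/(87/5)) + 422 = 379*(3*(5/87)) + 422 = 379*(5/29) + 422 = 1895/29 + 422 = 14133/29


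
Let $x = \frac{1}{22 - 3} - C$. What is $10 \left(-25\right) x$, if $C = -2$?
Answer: $- \frac{9750}{19} \approx -513.16$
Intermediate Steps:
$x = \frac{39}{19}$ ($x = \frac{1}{22 - 3} - -2 = \frac{1}{19} + 2 = \frac{39}{19} \approx 2.0526$)
$10 \left(-25\right) x = 10 \left(-25\right) \frac{39}{19} = \left(-250\right) \frac{39}{19} = - \frac{9750}{19}$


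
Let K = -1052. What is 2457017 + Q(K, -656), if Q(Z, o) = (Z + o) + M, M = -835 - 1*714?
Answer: 2453760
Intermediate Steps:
M = -1549 (M = -835 - 714 = -1549)
Q(Z, o) = -1549 + Z + o (Q(Z, o) = (Z + o) - 1549 = -1549 + Z + o)
2457017 + Q(K, -656) = 2457017 + (-1549 - 1052 - 656) = 2457017 - 3257 = 2453760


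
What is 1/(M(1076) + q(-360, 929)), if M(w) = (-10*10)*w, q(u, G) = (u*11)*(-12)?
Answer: -1/60080 ≈ -1.6644e-5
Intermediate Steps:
q(u, G) = -132*u (q(u, G) = (11*u)*(-12) = -132*u)
M(w) = -100*w
1/(M(1076) + q(-360, 929)) = 1/(-100*1076 - 132*(-360)) = 1/(-107600 + 47520) = 1/(-60080) = -1/60080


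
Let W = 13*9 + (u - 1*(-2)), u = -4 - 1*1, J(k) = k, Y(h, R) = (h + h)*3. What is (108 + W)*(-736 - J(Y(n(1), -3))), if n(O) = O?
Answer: -164724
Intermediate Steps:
Y(h, R) = 6*h (Y(h, R) = (2*h)*3 = 6*h)
u = -5 (u = -4 - 1 = -5)
W = 114 (W = 13*9 + (-5 - 1*(-2)) = 117 + (-5 + 2) = 117 - 3 = 114)
(108 + W)*(-736 - J(Y(n(1), -3))) = (108 + 114)*(-736 - 6) = 222*(-736 - 1*6) = 222*(-736 - 6) = 222*(-742) = -164724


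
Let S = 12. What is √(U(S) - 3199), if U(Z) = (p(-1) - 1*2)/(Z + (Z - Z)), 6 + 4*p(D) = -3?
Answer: I*√460707/12 ≈ 56.563*I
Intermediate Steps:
p(D) = -9/4 (p(D) = -3/2 + (¼)*(-3) = -3/2 - ¾ = -9/4)
U(Z) = -17/(4*Z) (U(Z) = (-9/4 - 1*2)/(Z + (Z - Z)) = (-9/4 - 2)/(Z + 0) = -17/(4*Z))
√(U(S) - 3199) = √(-17/4/12 - 3199) = √(-17/4*1/12 - 3199) = √(-17/48 - 3199) = √(-153569/48) = I*√460707/12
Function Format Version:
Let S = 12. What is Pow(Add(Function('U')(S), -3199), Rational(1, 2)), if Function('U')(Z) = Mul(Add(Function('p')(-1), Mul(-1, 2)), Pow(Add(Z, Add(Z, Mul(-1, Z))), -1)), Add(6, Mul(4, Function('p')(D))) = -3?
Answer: Mul(Rational(1, 12), I, Pow(460707, Rational(1, 2))) ≈ Mul(56.563, I)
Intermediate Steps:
Function('p')(D) = Rational(-9, 4) (Function('p')(D) = Add(Rational(-3, 2), Mul(Rational(1, 4), -3)) = Add(Rational(-3, 2), Rational(-3, 4)) = Rational(-9, 4))
Function('U')(Z) = Mul(Rational(-17, 4), Pow(Z, -1)) (Function('U')(Z) = Mul(Add(Rational(-9, 4), Mul(-1, 2)), Pow(Add(Z, Add(Z, Mul(-1, Z))), -1)) = Mul(Add(Rational(-9, 4), -2), Pow(Add(Z, 0), -1)) = Mul(Rational(-17, 4), Pow(Z, -1)))
Pow(Add(Function('U')(S), -3199), Rational(1, 2)) = Pow(Add(Mul(Rational(-17, 4), Pow(12, -1)), -3199), Rational(1, 2)) = Pow(Add(Mul(Rational(-17, 4), Rational(1, 12)), -3199), Rational(1, 2)) = Pow(Add(Rational(-17, 48), -3199), Rational(1, 2)) = Pow(Rational(-153569, 48), Rational(1, 2)) = Mul(Rational(1, 12), I, Pow(460707, Rational(1, 2)))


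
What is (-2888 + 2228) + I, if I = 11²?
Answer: -539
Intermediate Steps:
I = 121
(-2888 + 2228) + I = (-2888 + 2228) + 121 = -660 + 121 = -539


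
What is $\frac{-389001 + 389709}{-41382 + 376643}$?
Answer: $\frac{708}{335261} \approx 0.0021118$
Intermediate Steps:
$\frac{-389001 + 389709}{-41382 + 376643} = \frac{708}{335261}$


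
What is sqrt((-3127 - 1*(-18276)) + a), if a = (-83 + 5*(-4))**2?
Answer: 9*sqrt(318) ≈ 160.49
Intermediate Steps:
a = 10609 (a = (-83 - 20)**2 = (-103)**2 = 10609)
sqrt((-3127 - 1*(-18276)) + a) = sqrt((-3127 - 1*(-18276)) + 10609) = sqrt((-3127 + 18276) + 10609) = sqrt(15149 + 10609) = sqrt(25758) = 9*sqrt(318)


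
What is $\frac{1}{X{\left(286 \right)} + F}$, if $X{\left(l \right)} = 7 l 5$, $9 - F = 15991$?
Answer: $- \frac{1}{5972} \approx -0.00016745$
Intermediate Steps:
$F = -15982$ ($F = 9 - 15991 = -15982$)
$X{\left(l \right)} = 35 l$
$\frac{1}{X{\left(286 \right)} + F} = \frac{1}{35 \cdot 286 - 15982} = \frac{1}{10010 - 15982} = \frac{1}{-5972} = - \frac{1}{5972}$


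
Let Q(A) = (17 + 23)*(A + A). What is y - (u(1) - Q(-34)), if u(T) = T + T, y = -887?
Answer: -3609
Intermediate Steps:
Q(A) = 80*A (Q(A) = 40*(2*A) = 80*A)
u(T) = 2*T
y - (u(1) - Q(-34)) = -887 - (2*1 - 80*(-34)) = -887 - (2 - 1*(-2720)) = -887 - (2 + 2720) = -887 - 1*2722 = -887 - 2722 = -3609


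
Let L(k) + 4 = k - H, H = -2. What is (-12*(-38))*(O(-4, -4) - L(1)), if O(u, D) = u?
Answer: -1368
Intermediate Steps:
L(k) = -2 + k (L(k) = -4 + (k - 1*(-2)) = -4 + (k + 2) = -4 + (2 + k) = -2 + k)
(-12*(-38))*(O(-4, -4) - L(1)) = (-12*(-38))*(-4 - (-2 + 1)) = 456*(-4 - 1*(-1)) = 456*(-4 + 1) = 456*(-3) = -1368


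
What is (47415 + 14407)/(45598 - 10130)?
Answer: 30911/17734 ≈ 1.7430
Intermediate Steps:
(47415 + 14407)/(45598 - 10130) = 61822/35468 = 61822*(1/35468) = 30911/17734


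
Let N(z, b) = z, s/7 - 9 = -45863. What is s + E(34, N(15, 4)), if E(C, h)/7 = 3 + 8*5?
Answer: -320677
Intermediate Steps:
s = -320978 (s = 63 + 7*(-45863) = 63 - 321041 = -320978)
E(C, h) = 301 (E(C, h) = 7*(3 + 8*5) = 7*(3 + 40) = 7*43 = 301)
s + E(34, N(15, 4)) = -320978 + 301 = -320677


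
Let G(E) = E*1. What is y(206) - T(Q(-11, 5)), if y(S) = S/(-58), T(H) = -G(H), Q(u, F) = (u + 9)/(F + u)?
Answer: -280/87 ≈ -3.2184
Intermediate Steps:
G(E) = E
Q(u, F) = (9 + u)/(F + u)
T(H) = -H
y(S) = -S/58 (y(S) = S*(-1/58) = -S/58)
y(206) - T(Q(-11, 5)) = -1/58*206 - (-1)*(9 - 11)/(5 - 11) = -103/29 - (-1)*-2/(-6) = -103/29 - (-1)*(-1/6*(-2)) = -103/29 - (-1)/3 = -103/29 - 1*(-1/3) = -103/29 + 1/3 = -280/87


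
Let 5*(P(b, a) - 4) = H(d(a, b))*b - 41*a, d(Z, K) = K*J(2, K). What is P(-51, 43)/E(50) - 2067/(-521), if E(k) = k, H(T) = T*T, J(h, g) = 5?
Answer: -864085314/65125 ≈ -13268.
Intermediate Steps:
d(Z, K) = 5*K (d(Z, K) = K*5 = 5*K)
H(T) = T²
P(b, a) = 4 + 5*b³ - 41*a/5 (P(b, a) = 4 + ((5*b)²*b - 41*a)/5 = 4 + ((25*b²)*b - 41*a)/5 = 4 + (25*b³ - 41*a)/5 = 4 + (-41*a + 25*b³)/5 = 4 + (5*b³ - 41*a/5) = 4 + 5*b³ - 41*a/5)
P(-51, 43)/E(50) - 2067/(-521) = (4 + 5*(-51)³ - 41/5*43)/50 - 2067/(-521) = (4 + 5*(-132651) - 1763/5)*(1/50) - 2067*(-1/521) = (4 - 663255 - 1763/5)*(1/50) + 2067/521 = -3318018/5*1/50 + 2067/521 = -1659009/125 + 2067/521 = -864085314/65125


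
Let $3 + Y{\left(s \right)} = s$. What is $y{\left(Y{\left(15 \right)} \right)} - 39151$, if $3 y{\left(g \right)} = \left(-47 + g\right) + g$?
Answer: $- \frac{117476}{3} \approx -39159.0$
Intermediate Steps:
$Y{\left(s \right)} = -3 + s$
$y{\left(g \right)} = - \frac{47}{3} + \frac{2 g}{3}$ ($y{\left(g \right)} = \frac{\left(-47 + g\right) + g}{3} = \frac{-47 + 2 g}{3} = - \frac{47}{3} + \frac{2 g}{3}$)
$y{\left(Y{\left(15 \right)} \right)} - 39151 = \left(- \frac{47}{3} + \frac{2 \left(-3 + 15\right)}{3}\right) - 39151 = \left(- \frac{47}{3} + \frac{2}{3} \cdot 12\right) - 39151 = \left(- \frac{47}{3} + 8\right) - 39151 = - \frac{23}{3} - 39151 = - \frac{117476}{3}$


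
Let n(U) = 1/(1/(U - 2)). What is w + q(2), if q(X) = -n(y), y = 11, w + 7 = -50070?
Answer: -50086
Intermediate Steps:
w = -50077 (w = -7 - 50070 = -50077)
n(U) = -2 + U (n(U) = 1/(1/(-2 + U)) = -2 + U)
q(X) = -9 (q(X) = -(-2 + 11) = -1*9 = -9)
w + q(2) = -50077 - 9 = -50086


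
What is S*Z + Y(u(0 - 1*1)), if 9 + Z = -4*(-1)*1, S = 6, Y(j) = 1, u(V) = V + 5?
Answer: -29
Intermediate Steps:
u(V) = 5 + V
Z = -5 (Z = -9 - 4*(-1)*1 = -9 + 4*1 = -9 + 4 = -5)
S*Z + Y(u(0 - 1*1)) = 6*(-5) + 1 = -30 + 1 = -29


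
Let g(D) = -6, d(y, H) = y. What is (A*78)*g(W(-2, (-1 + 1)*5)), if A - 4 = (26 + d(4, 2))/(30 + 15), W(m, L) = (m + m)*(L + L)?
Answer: -2184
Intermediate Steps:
W(m, L) = 4*L*m (W(m, L) = (2*m)*(2*L) = 4*L*m)
A = 14/3 (A = 4 + (26 + 4)/(30 + 15) = 4 + 30/45 = 4 + 30*(1/45) = 4 + ⅔ = 14/3 ≈ 4.6667)
(A*78)*g(W(-2, (-1 + 1)*5)) = ((14/3)*78)*(-6) = 364*(-6) = -2184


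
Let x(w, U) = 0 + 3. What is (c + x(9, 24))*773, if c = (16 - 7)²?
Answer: 64932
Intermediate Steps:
x(w, U) = 3
c = 81 (c = 9² = 81)
(c + x(9, 24))*773 = (81 + 3)*773 = 84*773 = 64932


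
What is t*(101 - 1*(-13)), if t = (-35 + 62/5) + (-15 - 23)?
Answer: -34542/5 ≈ -6908.4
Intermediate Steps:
t = -303/5 (t = (-35 + 62*(⅕)) - 38 = (-35 + 62/5) - 38 = -113/5 - 38 = -303/5 ≈ -60.600)
t*(101 - 1*(-13)) = -303*(101 - 1*(-13))/5 = -303*(101 + 13)/5 = -303/5*114 = -34542/5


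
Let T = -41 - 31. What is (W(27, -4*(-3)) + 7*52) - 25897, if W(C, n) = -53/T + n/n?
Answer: -1838251/72 ≈ -25531.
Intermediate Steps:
T = -72
W(C, n) = 125/72 (W(C, n) = -53/(-72) + n/n = -53*(-1/72) + 1 = 53/72 + 1 = 125/72)
(W(27, -4*(-3)) + 7*52) - 25897 = (125/72 + 7*52) - 25897 = (125/72 + 364) - 25897 = 26333/72 - 25897 = -1838251/72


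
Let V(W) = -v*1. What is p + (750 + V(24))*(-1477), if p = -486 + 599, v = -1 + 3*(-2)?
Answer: -1117976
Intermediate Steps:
v = -7 (v = -1 - 6 = -7)
V(W) = 7 (V(W) = -1*(-7)*1 = 7*1 = 7)
p = 113
p + (750 + V(24))*(-1477) = 113 + (750 + 7)*(-1477) = 113 + 757*(-1477) = 113 - 1118089 = -1117976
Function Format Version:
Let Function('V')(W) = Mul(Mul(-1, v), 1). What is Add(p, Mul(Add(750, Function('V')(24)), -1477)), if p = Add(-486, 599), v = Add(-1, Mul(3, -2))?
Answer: -1117976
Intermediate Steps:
v = -7 (v = Add(-1, -6) = -7)
Function('V')(W) = 7 (Function('V')(W) = Mul(Mul(-1, -7), 1) = Mul(7, 1) = 7)
p = 113
Add(p, Mul(Add(750, Function('V')(24)), -1477)) = Add(113, Mul(Add(750, 7), -1477)) = Add(113, Mul(757, -1477)) = Add(113, -1118089) = -1117976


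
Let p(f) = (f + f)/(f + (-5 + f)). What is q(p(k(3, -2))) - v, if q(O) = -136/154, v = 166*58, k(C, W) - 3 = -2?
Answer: -741424/77 ≈ -9628.9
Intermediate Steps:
k(C, W) = 1 (k(C, W) = 3 - 2 = 1)
v = 9628
p(f) = 2*f/(-5 + 2*f) (p(f) = (2*f)/(-5 + 2*f) = 2*f/(-5 + 2*f))
q(O) = -68/77 (q(O) = -136*1/154 = -68/77)
q(p(k(3, -2))) - v = -68/77 - 1*9628 = -68/77 - 9628 = -741424/77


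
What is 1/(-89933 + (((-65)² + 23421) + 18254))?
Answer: -1/44033 ≈ -2.2710e-5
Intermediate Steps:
1/(-89933 + (((-65)² + 23421) + 18254)) = 1/(-89933 + ((4225 + 23421) + 18254)) = 1/(-89933 + (27646 + 18254)) = 1/(-89933 + 45900) = 1/(-44033) = -1/44033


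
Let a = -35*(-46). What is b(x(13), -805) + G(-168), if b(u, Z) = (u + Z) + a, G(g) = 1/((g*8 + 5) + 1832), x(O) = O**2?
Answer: 480183/493 ≈ 974.00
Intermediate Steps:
a = 1610
G(g) = 1/(1837 + 8*g) (G(g) = 1/((8*g + 5) + 1832) = 1/((5 + 8*g) + 1832) = 1/(1837 + 8*g))
b(u, Z) = 1610 + Z + u (b(u, Z) = (u + Z) + 1610 = (Z + u) + 1610 = 1610 + Z + u)
b(x(13), -805) + G(-168) = (1610 - 805 + 13**2) + 1/(1837 + 8*(-168)) = (1610 - 805 + 169) + 1/(1837 - 1344) = 974 + 1/493 = 480183/493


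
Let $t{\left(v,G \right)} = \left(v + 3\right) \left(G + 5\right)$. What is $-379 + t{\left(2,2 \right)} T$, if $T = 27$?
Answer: $566$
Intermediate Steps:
$t{\left(v,G \right)} = \left(3 + v\right) \left(5 + G\right)$
$-379 + t{\left(2,2 \right)} T = -379 + \left(15 + 3 \cdot 2 + 5 \cdot 2 + 2 \cdot 2\right) 27 = -379 + \left(15 + 6 + 10 + 4\right) 27 = -379 + 35 \cdot 27 = -379 + 945 = 566$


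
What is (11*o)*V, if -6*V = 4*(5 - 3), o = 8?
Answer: -352/3 ≈ -117.33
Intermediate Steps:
V = -4/3 (V = -2*(5 - 3)/3 = -2*2/3 = -⅙*8 = -4/3 ≈ -1.3333)
(11*o)*V = (11*8)*(-4/3) = 88*(-4/3) = -352/3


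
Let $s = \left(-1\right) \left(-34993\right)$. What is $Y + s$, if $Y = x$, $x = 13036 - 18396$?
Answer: $29633$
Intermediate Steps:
$x = -5360$
$s = 34993$
$Y = -5360$
$Y + s = -5360 + 34993 = 29633$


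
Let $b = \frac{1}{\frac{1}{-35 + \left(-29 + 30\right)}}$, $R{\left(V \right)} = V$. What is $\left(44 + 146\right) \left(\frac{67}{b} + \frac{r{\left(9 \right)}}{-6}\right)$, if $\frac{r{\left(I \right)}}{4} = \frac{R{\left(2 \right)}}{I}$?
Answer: $- \frac{184775}{459} \approx -402.56$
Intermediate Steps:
$b = -34$ ($b = \frac{1}{\frac{1}{-35 + 1}} = \frac{1}{\frac{1}{-34}} = \frac{1}{- \frac{1}{34}} = -34$)
$r{\left(I \right)} = \frac{8}{I}$ ($r{\left(I \right)} = 4 \frac{2}{I} = \frac{8}{I}$)
$\left(44 + 146\right) \left(\frac{67}{b} + \frac{r{\left(9 \right)}}{-6}\right) = \left(44 + 146\right) \left(\frac{67}{-34} + \frac{8 \cdot \frac{1}{9}}{-6}\right) = 190 \left(67 \left(- \frac{1}{34}\right) + 8 \cdot \frac{1}{9} \left(- \frac{1}{6}\right)\right) = 190 \left(- \frac{67}{34} + \frac{8}{9} \left(- \frac{1}{6}\right)\right) = 190 \left(- \frac{67}{34} - \frac{4}{27}\right) = 190 \left(- \frac{1945}{918}\right) = - \frac{184775}{459}$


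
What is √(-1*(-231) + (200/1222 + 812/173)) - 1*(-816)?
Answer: 816 + 5*√105410519799/105703 ≈ 831.36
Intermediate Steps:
√(-1*(-231) + (200/1222 + 812/173)) - 1*(-816) = √(231 + (200*(1/1222) + 812*(1/173))) + 816 = √(231 + (100/611 + 812/173)) + 816 = √(231 + 513432/105703) + 816 = √(24930825/105703) + 816 = 5*√105410519799/105703 + 816 = 816 + 5*√105410519799/105703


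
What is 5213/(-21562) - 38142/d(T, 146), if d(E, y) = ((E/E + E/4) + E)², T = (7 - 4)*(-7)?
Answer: -13211862677/219953962 ≈ -60.066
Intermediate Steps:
T = -21 (T = 3*(-7) = -21)
d(E, y) = (1 + 5*E/4)² (d(E, y) = ((1 + E*(¼)) + E)² = ((1 + E/4) + E)² = (1 + 5*E/4)²)
5213/(-21562) - 38142/d(T, 146) = 5213/(-21562) - 38142*16/(4 + 5*(-21))² = 5213*(-1/21562) - 38142*16/(4 - 105)² = -5213/21562 - 38142/((1/16)*(-101)²) = -5213/21562 - 38142/((1/16)*10201) = -5213/21562 - 38142/10201/16 = -5213/21562 - 38142*16/10201 = -5213/21562 - 610272/10201 = -13211862677/219953962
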